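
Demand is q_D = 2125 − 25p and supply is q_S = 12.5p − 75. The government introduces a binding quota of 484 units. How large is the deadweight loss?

1823.53

In inverse form: demand p = 85 − 0.04q, supply p = 6 + 0.08q.
Competitive equilibrium: 85 − 0.04q = 6 + 0.08q → q* = 658.3333, p* = 58.6667.
At q = 484: demand price = 85 − 0.04·484 = 65.64; supply price = 6 + 0.08·484 = 44.72.
Δq = 658.3333 − 484 = 174.3333; wedge = 65.64 − 44.72 = 20.92.
The triangle = ½ × 174.3333 × 20.92 = 1823.53.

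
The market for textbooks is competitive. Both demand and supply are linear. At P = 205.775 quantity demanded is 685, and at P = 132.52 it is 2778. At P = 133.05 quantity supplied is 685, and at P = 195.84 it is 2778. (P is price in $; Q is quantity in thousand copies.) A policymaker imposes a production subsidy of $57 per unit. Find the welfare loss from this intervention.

Demand slope = (132.52 − 205.775)/(2778 − 685) = −0.035, so P = 229.75 − 0.035Q.
Supply slope = (195.84 − 133.05)/(2778 − 685) = 0.03, so P = 112.5 + 0.03Q.
Competitive equilibrium: 229.75 − 0.035Q = 112.5 + 0.03Q → Q* = 1803.8462, P* = 166.6154.
The subsidy lowers effective supply by 57: P = 55.5 + 0.03Q.
New quantity: 229.75 − 0.035Q = 55.5 + 0.03Q → Q' = 2680.7692.
Overproduction ΔQ = 2680.7692 − 1803.8462 = 876.923; wedge = subsidy = 57.
Deadweight loss = ½ × 876.923 × 57 = $24992.31 thousand.

$24992.31 thousand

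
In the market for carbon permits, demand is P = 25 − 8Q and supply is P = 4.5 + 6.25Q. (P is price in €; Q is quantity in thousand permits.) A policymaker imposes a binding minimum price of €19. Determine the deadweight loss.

€3.38 thousand

Competitive equilibrium: 25 − 8Q = 4.5 + 6.25Q → Q* = 1.4386, P* = 13.4912.
At the floor P = 19, quantity demanded = (25 − 19)/8 = 0.75.
Sellers' marginal cost at Q' = 0.75: 4.5 + 6.25·0.75 = 9.1875.
ΔQ = 1.4386 − 0.75 = 0.6886; wedge = 19 − 9.1875 = 9.8125.
DWL = ½ × 0.6886 × 9.8125 = €3.38 thousand.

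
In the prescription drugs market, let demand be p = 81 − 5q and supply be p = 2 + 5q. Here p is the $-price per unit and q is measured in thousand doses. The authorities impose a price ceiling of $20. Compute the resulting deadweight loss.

Competitive equilibrium: 81 − 5q = 2 + 5q → q* = 7.9, p* = 41.5.
At the ceiling p = 20, quantity supplied = (20 − 2)/5 = 3.6.
Willingness to pay at q' = 3.6: 81 − 5·3.6 = 63.
Δq = 7.9 − 3.6 = 4.3; wedge = 63 − 20 = 43.
The triangle = ½ × 4.3 × 43 = $92.45 thousand.

$92.45 thousand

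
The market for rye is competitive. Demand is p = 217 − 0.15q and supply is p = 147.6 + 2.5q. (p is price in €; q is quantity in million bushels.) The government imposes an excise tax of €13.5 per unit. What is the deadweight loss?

€34.39 million

Competitive equilibrium: 217 − 0.15q = 147.6 + 2.5q → q* = 26.1887, p* = 213.0717.
With the tax, the buyer price exceeds the seller price by 13.5: (217 − 0.15q) − (147.6 + 2.5q) = 13.5 → q' = 21.0943.
Δq = 26.1887 − 21.0943 = 5.0944; the wedge equals the tax, 13.5.
DWL = ½ × 5.0944 × 13.5 = €34.39 million.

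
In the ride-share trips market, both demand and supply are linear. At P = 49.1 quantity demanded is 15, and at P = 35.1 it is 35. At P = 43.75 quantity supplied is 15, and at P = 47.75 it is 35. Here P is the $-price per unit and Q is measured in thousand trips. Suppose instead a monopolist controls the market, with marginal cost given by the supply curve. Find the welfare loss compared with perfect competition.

$37.78 thousand

Demand slope = (35.1 − 49.1)/(35 − 15) = −0.7, so P = 59.6 − 0.7Q.
Supply slope = (47.75 − 43.75)/(35 − 15) = 0.2, so P = 40.75 + 0.2Q.
Competitive equilibrium: 59.6 − 0.7Q = 40.75 + 0.2Q → Q* = 20.9444, P* = 44.9389.
Marginal revenue: MR = 59.6 − 1.4Q. Set MR = MC: 59.6 − 1.4Q = 40.75 + 0.2Q → Q_m = 11.7813.
Price P_m = 59.6 − 0.7·11.7813 = 51.3531; MC(Q_m) = 40.75 + 0.2·11.7813 = 43.1063.
Competitive Q* = 20.9444, so ΔQ = 9.1631; wedge = 51.3531 − 43.1063 = 8.2468.
Deadweight loss = ½ × 9.1631 × 8.2468 = $37.78 thousand.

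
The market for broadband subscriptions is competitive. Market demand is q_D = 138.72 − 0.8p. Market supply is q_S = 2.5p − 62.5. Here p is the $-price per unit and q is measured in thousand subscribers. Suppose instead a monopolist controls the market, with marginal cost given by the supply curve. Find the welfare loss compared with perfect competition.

$1239.87 thousand

In inverse form: demand p = 173.4 − 1.25q, supply p = 25 + 0.4q.
Competitive equilibrium: 173.4 − 1.25q = 25 + 0.4q → q* = 89.939394, p* = 60.975758.
Marginal revenue: MR = 173.4 − 2.5q. Set MR = MC: 173.4 − 2.5q = 25 + 0.4q → q_m = 51.172414.
Price p_m = 173.4 − 1.25·51.172414 = 109.434483; MC(q_m) = 25 + 0.4·51.172414 = 45.468966.
Competitive q* = 89.939394, so Δq = 38.76698; wedge = 109.434483 − 45.468966 = 63.965517.
The triangle = ½ × 38.76698 × 63.965517 = $1239.87 thousand.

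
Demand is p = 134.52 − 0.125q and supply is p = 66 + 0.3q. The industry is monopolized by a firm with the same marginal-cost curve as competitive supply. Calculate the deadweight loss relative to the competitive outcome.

285.31

Competitive equilibrium: 134.52 − 0.125q = 66 + 0.3q → q* = 161.2235, p* = 114.3671.
Marginal revenue: MR = 134.52 − 0.25q. Set MR = MC: 134.52 − 0.25q = 66 + 0.3q → q_m = 124.5818.
Price p_m = 134.52 − 0.125·124.5818 = 118.9473; MC(q_m) = 66 + 0.3·124.5818 = 103.3745.
Competitive q* = 161.2235, so Δq = 36.6417; wedge = 118.9473 − 103.3745 = 15.5728.
Welfare loss = ½ × 36.6417 × 15.5728 = 285.31.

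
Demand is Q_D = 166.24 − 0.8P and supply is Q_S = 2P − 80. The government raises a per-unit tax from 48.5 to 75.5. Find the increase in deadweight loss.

In inverse form: demand P = 207.8 − 1.25Q, supply P = 40 + 0.5Q.
Competitive equilibrium: 207.8 − 1.25Q = 40 + 0.5Q → Q* = 95.8857, P* = 87.9429.
For a per-unit tax t: ΔQ = t/1.75, so DWL = ½·t·(t/1.75) = t²/3.5.
At t = 48.5: DWL = 672.071. At t = 75.5: DWL = 1628.643.
Increase = 1628.643 − 672.071 = 956.57.

956.57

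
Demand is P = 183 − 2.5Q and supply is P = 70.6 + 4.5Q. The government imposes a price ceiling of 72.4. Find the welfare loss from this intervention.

858.01

Competitive equilibrium: 183 − 2.5Q = 70.6 + 4.5Q → Q* = 16.0571, P* = 142.8571.
At the ceiling P = 72.4, quantity supplied = (72.4 − 70.6)/4.5 = 0.4.
Willingness to pay at Q' = 0.4: 183 − 2.5·0.4 = 182.
ΔQ = 16.0571 − 0.4 = 15.6571; wedge = 182 − 72.4 = 109.6.
DWL = ½ × 15.6571 × 109.6 = 858.01.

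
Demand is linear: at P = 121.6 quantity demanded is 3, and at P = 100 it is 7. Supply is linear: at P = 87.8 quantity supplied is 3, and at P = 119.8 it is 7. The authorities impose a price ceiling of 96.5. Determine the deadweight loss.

Demand slope = (100 − 121.6)/(7 − 3) = −5.4, so P = 137.8 − 5.4Q.
Supply slope = (119.8 − 87.8)/(7 − 3) = 8, so P = 63.8 + 8Q.
Competitive equilibrium: 137.8 − 5.4Q = 63.8 + 8Q → Q* = 5.5224, P* = 107.9791.
At the ceiling P = 96.5, quantity supplied = (96.5 − 63.8)/8 = 4.0875.
Willingness to pay at Q' = 4.0875: 137.8 − 5.4·4.0875 = 115.7275.
ΔQ = 5.5224 − 4.0875 = 1.4349; wedge = 115.7275 − 96.5 = 19.2275.
Deadweight loss = ½ × 1.4349 × 19.2275 = 13.79.

13.79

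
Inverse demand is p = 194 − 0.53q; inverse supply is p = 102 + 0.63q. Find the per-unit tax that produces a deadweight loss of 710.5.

40.6

Competitive equilibrium: 194 − 0.53q = 102 + 0.63q → q* = 79.3103, p* = 151.9655.
A tax t gives Δq = t/1.16 and wedge t, so DWL = t²/2.32.
t²/2.32 = 710.5 → t² = 1648.36 → t = 40.6.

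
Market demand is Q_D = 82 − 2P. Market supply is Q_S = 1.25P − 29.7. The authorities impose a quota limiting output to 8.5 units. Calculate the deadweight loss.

In inverse form: demand P = 41 − 0.5Q, supply P = 23.76 + 0.8Q.
Competitive equilibrium: 41 − 0.5Q = 23.76 + 0.8Q → Q* = 13.2615, P* = 34.3692.
At Q = 8.5: demand price = 41 − 0.5·8.5 = 36.75; supply price = 23.76 + 0.8·8.5 = 30.56.
ΔQ = 13.2615 − 8.5 = 4.7615; wedge = 36.75 − 30.56 = 6.19.
The triangle = ½ × 4.7615 × 6.19 = 14.74.

14.74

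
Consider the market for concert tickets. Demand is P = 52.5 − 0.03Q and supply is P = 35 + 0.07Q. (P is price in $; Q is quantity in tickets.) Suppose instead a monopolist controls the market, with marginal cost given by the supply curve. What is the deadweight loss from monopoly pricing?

$81.55

Competitive equilibrium: 52.5 − 0.03Q = 35 + 0.07Q → Q* = 175, P* = 47.25.
Marginal revenue: MR = 52.5 − 0.06Q. Set MR = MC: 52.5 − 0.06Q = 35 + 0.07Q → Q_m = 134.61538.
Price P_m = 52.5 − 0.03·134.61538 = 48.46154; MC(Q_m) = 35 + 0.07·134.61538 = 44.42308.
Competitive Q* = 175, so ΔQ = 40.38462; wedge = 48.46154 − 44.42308 = 4.03846.
Deadweight loss = ½ × 40.38462 × 4.03846 = $81.55.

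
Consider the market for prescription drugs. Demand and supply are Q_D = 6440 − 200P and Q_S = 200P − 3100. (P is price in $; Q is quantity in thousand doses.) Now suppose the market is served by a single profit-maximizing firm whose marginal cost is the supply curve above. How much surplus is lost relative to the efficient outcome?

In inverse form: demand P = 32.2 − 0.005Q, supply P = 15.5 + 0.005Q.
Competitive equilibrium: 32.2 − 0.005Q = 15.5 + 0.005Q → Q* = 1670, P* = 23.85.
Marginal revenue: MR = 32.2 − 0.01Q. Set MR = MC: 32.2 − 0.01Q = 15.5 + 0.005Q → Q_m = 1113.33333.
Price P_m = 32.2 − 0.005·1113.33333 = 26.63333; MC(Q_m) = 15.5 + 0.005·1113.33333 = 21.06667.
Competitive Q* = 1670, so ΔQ = 556.66667; wedge = 26.63333 − 21.06667 = 5.56666.
The triangle = ½ × 556.66667 × 5.56666 = $1549.39 thousand.

$1549.39 thousand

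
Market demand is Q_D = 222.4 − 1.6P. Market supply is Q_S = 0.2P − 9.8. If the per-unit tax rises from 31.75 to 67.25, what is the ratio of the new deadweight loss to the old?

4.486

In inverse form: demand P = 139 − 0.625Q, supply P = 49 + 5Q.
Competitive equilibrium: 139 − 0.625Q = 49 + 5Q → Q* = 16, P* = 129.
For a per-unit tax t: ΔQ = t/5.625, so DWL = ½·t·(t/5.625) = t²/11.25.
At t = 31.75: DWL = 89.606. At t = 67.25: DWL = 402.006.
Ratio = (67.25/31.75)² = 4.486.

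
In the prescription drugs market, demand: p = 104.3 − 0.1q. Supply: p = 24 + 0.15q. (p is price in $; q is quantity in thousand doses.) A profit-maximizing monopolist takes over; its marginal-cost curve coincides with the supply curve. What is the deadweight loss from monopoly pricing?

Competitive equilibrium: 104.3 − 0.1q = 24 + 0.15q → q* = 321.2, p* = 72.18.
Marginal revenue: MR = 104.3 − 0.2q. Set MR = MC: 104.3 − 0.2q = 24 + 0.15q → q_m = 229.4286.
Price p_m = 104.3 − 0.1·229.4286 = 81.3571; MC(q_m) = 24 + 0.15·229.4286 = 58.4143.
Competitive q* = 321.2, so Δq = 91.7714; wedge = 81.3571 − 58.4143 = 22.9428.
Deadweight loss = ½ × 91.7714 × 22.9428 = $1052.75 thousand.

$1052.75 thousand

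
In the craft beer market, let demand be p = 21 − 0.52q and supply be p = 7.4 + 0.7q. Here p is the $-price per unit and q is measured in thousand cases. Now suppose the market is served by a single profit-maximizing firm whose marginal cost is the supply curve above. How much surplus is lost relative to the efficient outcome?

$6.77 thousand

Competitive equilibrium: 21 − 0.52q = 7.4 + 0.7q → q* = 11.1475, p* = 15.2033.
Marginal revenue: MR = 21 − 1.04q. Set MR = MC: 21 − 1.04q = 7.4 + 0.7q → q_m = 7.8161.
Price p_m = 21 − 0.52·7.8161 = 16.9356; MC(q_m) = 7.4 + 0.7·7.8161 = 12.8713.
Competitive q* = 11.1475, so Δq = 3.3314; wedge = 16.9356 − 12.8713 = 4.0643.
DWL = ½ × 3.3314 × 4.0643 = $6.77 thousand.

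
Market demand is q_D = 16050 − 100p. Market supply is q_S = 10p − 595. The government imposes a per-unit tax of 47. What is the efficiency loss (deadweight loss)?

10040.91

In inverse form: demand p = 160.5 − 0.01q, supply p = 59.5 + 0.1q.
Competitive equilibrium: 160.5 − 0.01q = 59.5 + 0.1q → q* = 918.1818, p* = 151.3182.
With the tax, the buyer price exceeds the seller price by 47: (160.5 − 0.01q) − (59.5 + 0.1q) = 47 → q' = 490.9091.
Δq = 918.1818 − 490.9091 = 427.2727; the wedge equals the tax, 47.
Deadweight loss = ½ × 427.2727 × 47 = 10040.91.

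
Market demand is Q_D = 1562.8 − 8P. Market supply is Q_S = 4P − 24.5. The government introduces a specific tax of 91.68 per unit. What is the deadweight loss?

In inverse form: demand P = 195.35 − 0.125Q, supply P = 6.125 + 0.25Q.
Competitive equilibrium: 195.35 − 0.125Q = 6.125 + 0.25Q → Q* = 504.6, P* = 132.275.
With the tax, the buyer price exceeds the seller price by 91.68: (195.35 − 0.125Q) − (6.125 + 0.25Q) = 91.68 → Q' = 260.12.
ΔQ = 504.6 − 260.12 = 244.48; the wedge equals the tax, 91.68.
The triangle = ½ × 244.48 × 91.68 = 11206.96.

11206.96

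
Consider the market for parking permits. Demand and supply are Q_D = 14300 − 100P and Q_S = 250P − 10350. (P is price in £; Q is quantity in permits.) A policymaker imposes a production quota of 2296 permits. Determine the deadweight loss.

£172290.57

In inverse form: demand P = 143 − 0.01Q, supply P = 41.4 + 0.004Q.
Competitive equilibrium: 143 − 0.01Q = 41.4 + 0.004Q → Q* = 7257.1429, P* = 70.4286.
At Q = 2296: demand price = 143 − 0.01·2296 = 120.04; supply price = 41.4 + 0.004·2296 = 50.584.
ΔQ = 7257.1429 − 2296 = 4961.1429; wedge = 120.04 − 50.584 = 69.456.
The triangle = ½ × 4961.1429 × 69.456 = £172290.57.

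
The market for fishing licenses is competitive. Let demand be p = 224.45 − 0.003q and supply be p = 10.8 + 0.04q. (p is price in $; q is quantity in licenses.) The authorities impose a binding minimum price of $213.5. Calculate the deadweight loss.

Competitive equilibrium: 224.45 − 0.003q = 10.8 + 0.04q → q* = 4968.6047, p* = 209.5442.
At the floor p = 213.5, quantity demanded = (224.45 − 213.5)/0.003 = 3650.
Sellers' marginal cost at q' = 3650: 10.8 + 0.04·3650 = 156.8.
Δq = 4968.6047 − 3650 = 1318.6047; wedge = 213.5 − 156.8 = 56.7.
The triangle = ½ × 1318.6047 × 56.7 = $37382.44.

$37382.44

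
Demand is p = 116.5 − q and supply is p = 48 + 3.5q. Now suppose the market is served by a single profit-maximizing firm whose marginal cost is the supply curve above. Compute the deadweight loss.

Competitive equilibrium: 116.5 − q = 48 + 3.5q → q* = 15.2222, p* = 101.2778.
Marginal revenue: MR = 116.5 − 2q. Set MR = MC: 116.5 − 2q = 48 + 3.5q → q_m = 12.4545.
Price p_m = 116.5 − 1·12.4545 = 104.0455; MC(q_m) = 48 + 3.5·12.4545 = 91.5908.
Competitive q* = 15.2222, so Δq = 2.7677; wedge = 104.0455 − 91.5908 = 12.4547.
DWL = ½ × 2.7677 × 12.4547 = 17.24.

17.24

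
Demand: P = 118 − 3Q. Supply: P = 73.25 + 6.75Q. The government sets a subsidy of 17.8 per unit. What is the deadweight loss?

Competitive equilibrium: 118 − 3Q = 73.25 + 6.75Q → Q* = 4.5897, P* = 104.2308.
The subsidy lowers effective supply by 17.8: P = 55.45 + 6.75Q.
New quantity: 118 − 3Q = 55.45 + 6.75Q → Q' = 6.4154.
Overproduction ΔQ = 6.4154 − 4.5897 = 1.8257; wedge = subsidy = 17.8.
Welfare loss = ½ × 1.8257 × 17.8 = 16.25.

16.25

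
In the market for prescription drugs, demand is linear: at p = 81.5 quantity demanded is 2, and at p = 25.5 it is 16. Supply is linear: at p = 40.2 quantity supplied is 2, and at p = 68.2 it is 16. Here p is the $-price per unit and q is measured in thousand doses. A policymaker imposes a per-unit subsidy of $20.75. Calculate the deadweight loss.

$35.88 thousand

Demand slope = (25.5 − 81.5)/(16 − 2) = −4, so p = 89.5 − 4q.
Supply slope = (68.2 − 40.2)/(16 − 2) = 2, so p = 36.2 + 2q.
Competitive equilibrium: 89.5 − 4q = 36.2 + 2q → q* = 8.8833, p* = 53.9667.
The subsidy lowers effective supply by 20.75: p = 15.45 + 2q.
New quantity: 89.5 − 4q = 15.45 + 2q → q' = 12.3417.
Overproduction Δq = 12.3417 − 8.8833 = 3.4584; wedge = subsidy = 20.75.
Deadweight loss = ½ × 3.4584 × 20.75 = $35.88 thousand.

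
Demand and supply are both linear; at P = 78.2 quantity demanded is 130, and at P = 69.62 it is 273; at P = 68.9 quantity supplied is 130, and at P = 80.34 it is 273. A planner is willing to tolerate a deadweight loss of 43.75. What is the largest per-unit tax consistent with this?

Demand slope = (69.62 − 78.2)/(273 − 130) = −0.06, so P = 86 − 0.06Q.
Supply slope = (80.34 − 68.9)/(273 − 130) = 0.08, so P = 58.5 + 0.08Q.
Competitive equilibrium: 86 − 0.06Q = 58.5 + 0.08Q → Q* = 196.4286, P* = 74.2143.
A tax t gives ΔQ = t/0.14 and wedge t, so DWL = t²/0.28.
t²/0.28 = 43.75 → t² = 12.25 → t = 3.5.

3.5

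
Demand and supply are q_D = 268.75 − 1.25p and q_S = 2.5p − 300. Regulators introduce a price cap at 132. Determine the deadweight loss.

1450.42

In inverse form: demand p = 215 − 0.8q, supply p = 120 + 0.4q.
Competitive equilibrium: 215 − 0.8q = 120 + 0.4q → q* = 79.1667, p* = 151.6667.
At the ceiling p = 132, quantity supplied = (132 − 120)/0.4 = 30.
Willingness to pay at q' = 30: 215 − 0.8·30 = 191.
Δq = 79.1667 − 30 = 49.1667; wedge = 191 − 132 = 59.
The triangle = ½ × 49.1667 × 59 = 1450.42.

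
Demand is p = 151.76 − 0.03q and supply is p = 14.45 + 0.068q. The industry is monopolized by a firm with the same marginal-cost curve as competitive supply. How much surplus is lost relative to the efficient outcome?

Competitive equilibrium: 151.76 − 0.03q = 14.45 + 0.068q → q* = 1401.12245, p* = 109.72633.
Marginal revenue: MR = 151.76 − 0.06q. Set MR = MC: 151.76 − 0.06q = 14.45 + 0.068q → q_m = 1072.73438.
Price p_m = 151.76 − 0.03·1072.73438 = 119.57797; MC(q_m) = 14.45 + 0.068·1072.73438 = 87.39594.
Competitive q* = 1401.12245, so Δq = 328.38807; wedge = 119.57797 − 87.39594 = 32.18203.
Welfare loss = ½ × 328.38807 × 32.18203 = 5284.10.

5284.10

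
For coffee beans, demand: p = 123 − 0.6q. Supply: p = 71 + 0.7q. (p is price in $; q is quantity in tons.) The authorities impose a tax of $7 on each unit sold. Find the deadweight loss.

Competitive equilibrium: 123 − 0.6q = 71 + 0.7q → q* = 40, p* = 99.
With the tax, the buyer price exceeds the seller price by 7: (123 − 0.6q) − (71 + 0.7q) = 7 → q' = 34.6154.
Δq = 40 − 34.6154 = 5.3846; the wedge equals the tax, 7.
Deadweight loss = ½ × 5.3846 × 7 = $18.85.

$18.85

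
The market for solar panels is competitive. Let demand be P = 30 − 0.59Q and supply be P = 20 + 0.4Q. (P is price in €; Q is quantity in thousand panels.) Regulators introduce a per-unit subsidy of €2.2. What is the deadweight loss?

€2.44 thousand

Competitive equilibrium: 30 − 0.59Q = 20 + 0.4Q → Q* = 10.101, P* = 24.0404.
The subsidy lowers effective supply by 2.2: P = 17.8 + 0.4Q.
New quantity: 30 − 0.59Q = 17.8 + 0.4Q → Q' = 12.3232.
Overproduction ΔQ = 12.3232 − 10.101 = 2.2222; wedge = subsidy = 2.2.
The triangle = ½ × 2.2222 × 2.2 = €2.44 thousand.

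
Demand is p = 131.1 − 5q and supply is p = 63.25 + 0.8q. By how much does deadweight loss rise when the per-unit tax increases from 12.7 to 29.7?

Competitive equilibrium: 131.1 − 5q = 63.25 + 0.8q → q* = 11.6983, p* = 72.6086.
For a per-unit tax t: Δq = t/5.8, so DWL = ½·t·(t/5.8) = t²/11.6.
At t = 12.7: DWL = 13.904. At t = 29.7: DWL = 76.042.
Increase = 76.042 − 13.904 = 62.14.

62.14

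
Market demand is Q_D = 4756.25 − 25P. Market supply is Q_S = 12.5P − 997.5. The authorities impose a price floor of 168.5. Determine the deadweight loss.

In inverse form: demand P = 190.25 − 0.04Q, supply P = 79.8 + 0.08Q.
Competitive equilibrium: 190.25 − 0.04Q = 79.8 + 0.08Q → Q* = 920.4167, P* = 153.4333.
At the floor P = 168.5, quantity demanded = (190.25 − 168.5)/0.04 = 543.75.
Sellers' marginal cost at Q' = 543.75: 79.8 + 0.08·543.75 = 123.3.
ΔQ = 920.4167 − 543.75 = 376.6667; wedge = 168.5 − 123.3 = 45.2.
Welfare loss = ½ × 376.6667 × 45.2 = 8512.67.

8512.67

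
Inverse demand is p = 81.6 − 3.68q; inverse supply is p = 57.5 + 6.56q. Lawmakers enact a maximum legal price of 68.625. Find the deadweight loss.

2.21

Competitive equilibrium: 81.6 − 3.68q = 57.5 + 6.56q → q* = 2.3535, p* = 72.9391.
At the ceiling p = 68.625, quantity supplied = (68.625 − 57.5)/6.56 = 1.6959.
Willingness to pay at q' = 1.6959: 81.6 − 3.68·1.6959 = 75.3591.
Δq = 2.3535 − 1.6959 = 0.6576; wedge = 75.3591 − 68.625 = 6.7341.
Deadweight loss = ½ × 0.6576 × 6.7341 = 2.21.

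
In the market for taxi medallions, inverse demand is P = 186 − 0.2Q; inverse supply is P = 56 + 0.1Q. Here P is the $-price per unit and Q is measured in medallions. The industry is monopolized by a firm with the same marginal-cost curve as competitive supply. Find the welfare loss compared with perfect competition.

$4506.67

Competitive equilibrium: 186 − 0.2Q = 56 + 0.1Q → Q* = 433.3333, P* = 99.3333.
Marginal revenue: MR = 186 − 0.4Q. Set MR = MC: 186 − 0.4Q = 56 + 0.1Q → Q_m = 260.
Price P_m = 186 − 0.2·260 = 134; MC(Q_m) = 56 + 0.1·260 = 82.
Competitive Q* = 433.3333, so ΔQ = 173.3333; wedge = 134 − 82 = 52.
The triangle = ½ × 173.3333 × 52 = $4506.67.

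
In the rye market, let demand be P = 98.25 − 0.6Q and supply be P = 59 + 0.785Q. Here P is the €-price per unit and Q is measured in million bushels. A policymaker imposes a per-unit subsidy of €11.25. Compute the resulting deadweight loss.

€45.69 million

Competitive equilibrium: 98.25 − 0.6Q = 59 + 0.785Q → Q* = 28.3394, P* = 81.2464.
The subsidy lowers effective supply by 11.25: P = 47.75 + 0.785Q.
New quantity: 98.25 − 0.6Q = 47.75 + 0.785Q → Q' = 36.4621.
Overproduction ΔQ = 36.4621 − 28.3394 = 8.1227; wedge = subsidy = 11.25.
Welfare loss = ½ × 8.1227 × 11.25 = €45.69 million.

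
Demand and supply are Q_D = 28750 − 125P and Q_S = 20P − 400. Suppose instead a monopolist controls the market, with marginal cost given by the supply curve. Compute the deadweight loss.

5585.64

In inverse form: demand P = 230 − 0.008Q, supply P = 20 + 0.05Q.
Competitive equilibrium: 230 − 0.008Q = 20 + 0.05Q → Q* = 3620.68966, P* = 201.03448.
Marginal revenue: MR = 230 − 0.016Q. Set MR = MC: 230 − 0.016Q = 20 + 0.05Q → Q_m = 3181.81818.
Price P_m = 230 − 0.008·3181.81818 = 204.54545; MC(Q_m) = 20 + 0.05·3181.81818 = 179.09091.
Competitive Q* = 3620.68966, so ΔQ = 438.87148; wedge = 204.54545 − 179.09091 = 25.45454.
Welfare loss = ½ × 438.87148 × 25.45454 = 5585.64.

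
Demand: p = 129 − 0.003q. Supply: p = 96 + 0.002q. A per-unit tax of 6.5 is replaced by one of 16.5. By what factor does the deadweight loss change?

6.444

Competitive equilibrium: 129 − 0.003q = 96 + 0.002q → q* = 6600, p* = 109.2.
For a per-unit tax t: Δq = t/0.005, so DWL = ½·t·(t/0.005) = t²/0.01.
At t = 6.5: DWL = 4225. At t = 16.5: DWL = 27225.
Ratio = (16.5/6.5)² = 6.444.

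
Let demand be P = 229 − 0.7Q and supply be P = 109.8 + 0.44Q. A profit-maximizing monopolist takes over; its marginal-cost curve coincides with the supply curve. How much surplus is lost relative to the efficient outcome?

901.94

Competitive equilibrium: 229 − 0.7Q = 109.8 + 0.44Q → Q* = 104.5614, P* = 155.807.
Marginal revenue: MR = 229 − 1.4Q. Set MR = MC: 229 − 1.4Q = 109.8 + 0.44Q → Q_m = 64.7826.
Price P_m = 229 − 0.7·64.7826 = 183.6522; MC(Q_m) = 109.8 + 0.44·64.7826 = 138.3043.
Competitive Q* = 104.5614, so ΔQ = 39.7788; wedge = 183.6522 − 138.3043 = 45.3479.
Deadweight loss = ½ × 39.7788 × 45.3479 = 901.94.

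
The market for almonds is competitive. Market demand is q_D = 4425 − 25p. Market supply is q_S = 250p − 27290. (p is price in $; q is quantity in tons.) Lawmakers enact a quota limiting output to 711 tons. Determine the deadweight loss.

In inverse form: demand p = 177 − 0.04q, supply p = 109.16 + 0.004q.
Competitive equilibrium: 177 − 0.04q = 109.16 + 0.004q → q* = 1541.81818, p* = 115.32727.
At q = 711: demand price = 177 − 0.04·711 = 148.56; supply price = 109.16 + 0.004·711 = 112.004.
Δq = 1541.81818 − 711 = 830.81818; wedge = 148.56 − 112.004 = 36.556.
DWL = ½ × 830.81818 × 36.556 = $15185.69.

$15185.69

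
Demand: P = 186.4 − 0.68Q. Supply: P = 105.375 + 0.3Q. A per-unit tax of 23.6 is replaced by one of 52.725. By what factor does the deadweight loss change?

4.991

Competitive equilibrium: 186.4 − 0.68Q = 105.375 + 0.3Q → Q* = 82.6786, P* = 130.1786.
For a per-unit tax t: ΔQ = t/0.98, so DWL = ½·t·(t/0.98) = t²/1.96.
At t = 23.6: DWL = 284.163. At t = 52.725: DWL = 1418.329.
Ratio = (52.725/23.6)² = 4.991.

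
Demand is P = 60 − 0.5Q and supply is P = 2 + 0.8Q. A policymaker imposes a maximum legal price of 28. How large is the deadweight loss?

Competitive equilibrium: 60 − 0.5Q = 2 + 0.8Q → Q* = 44.6154, P* = 37.6923.
At the ceiling P = 28, quantity supplied = (28 − 2)/0.8 = 32.5.
Willingness to pay at Q' = 32.5: 60 − 0.5·32.5 = 43.75.
ΔQ = 44.6154 − 32.5 = 12.1154; wedge = 43.75 − 28 = 15.75.
DWL = ½ × 12.1154 × 15.75 = 95.41.

95.41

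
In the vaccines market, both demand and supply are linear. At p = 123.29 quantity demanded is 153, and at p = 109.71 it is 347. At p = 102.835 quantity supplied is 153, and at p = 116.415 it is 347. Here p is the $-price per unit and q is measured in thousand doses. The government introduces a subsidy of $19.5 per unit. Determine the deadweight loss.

$1358.04 thousand

Demand slope = (109.71 − 123.29)/(347 − 153) = −0.07, so p = 134 − 0.07q.
Supply slope = (116.415 − 102.835)/(347 − 153) = 0.07, so p = 92.125 + 0.07q.
Competitive equilibrium: 134 − 0.07q = 92.125 + 0.07q → q* = 299.1071, p* = 113.0625.
The subsidy lowers effective supply by 19.5: p = 72.625 + 0.07q.
New quantity: 134 − 0.07q = 72.625 + 0.07q → q' = 438.3929.
Overproduction Δq = 438.3929 − 299.1071 = 139.2858; wedge = subsidy = 19.5.
Welfare loss = ½ × 139.2858 × 19.5 = $1358.04 thousand.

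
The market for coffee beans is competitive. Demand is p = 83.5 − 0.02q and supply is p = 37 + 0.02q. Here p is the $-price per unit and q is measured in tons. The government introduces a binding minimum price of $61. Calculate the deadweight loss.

$28.125

Competitive equilibrium: 83.5 − 0.02q = 37 + 0.02q → q* = 1162.5, p* = 60.25.
At the floor p = 61, quantity demanded = (83.5 − 61)/0.02 = 1125.
Sellers' marginal cost at q' = 1125: 37 + 0.02·1125 = 59.5.
Δq = 1162.5 − 1125 = 37.5; wedge = 61 − 59.5 = 1.5.
DWL = ½ × 37.5 × 1.5 = $28.125.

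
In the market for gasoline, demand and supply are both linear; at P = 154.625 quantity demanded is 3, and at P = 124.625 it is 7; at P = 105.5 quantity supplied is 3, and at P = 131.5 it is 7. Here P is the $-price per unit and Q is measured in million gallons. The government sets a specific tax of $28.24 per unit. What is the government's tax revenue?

Demand slope = (124.625 − 154.625)/(7 − 3) = −7.5, so P = 177.125 − 7.5Q.
Supply slope = (131.5 − 105.5)/(7 − 3) = 6.5, so P = 86 + 6.5Q.
Competitive equilibrium: 177.125 − 7.5Q = 86 + 6.5Q → Q* = 6.5089, P* = 128.308.
With the tax, the buyer price exceeds the seller price by 28.24: (177.125 − 7.5Q) − (86 + 6.5Q) = 28.24 → Q' = 4.4918.
Tax revenue = 28.24 × 4.4918 = $126.85 million.

$126.85 million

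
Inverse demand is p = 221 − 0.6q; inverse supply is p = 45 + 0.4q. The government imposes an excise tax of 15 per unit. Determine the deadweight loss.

112.50

Competitive equilibrium: 221 − 0.6q = 45 + 0.4q → q* = 176, p* = 115.4.
With the tax, the buyer price exceeds the seller price by 15: (221 − 0.6q) − (45 + 0.4q) = 15 → q' = 161.
Δq = 176 − 161 = 15; the wedge equals the tax, 15.
Deadweight loss = ½ × 15 × 15 = 112.50.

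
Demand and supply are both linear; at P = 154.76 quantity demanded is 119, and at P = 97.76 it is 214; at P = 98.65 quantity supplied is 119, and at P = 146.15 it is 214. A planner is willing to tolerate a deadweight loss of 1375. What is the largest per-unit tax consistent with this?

55

Demand slope = (97.76 − 154.76)/(214 − 119) = −0.6, so P = 226.16 − 0.6Q.
Supply slope = (146.15 − 98.65)/(214 − 119) = 0.5, so P = 39.15 + 0.5Q.
Competitive equilibrium: 226.16 − 0.6Q = 39.15 + 0.5Q → Q* = 170.0091, P* = 124.1545.
A tax t gives ΔQ = t/1.1 and wedge t, so DWL = t²/2.2.
t²/2.2 = 1375 → t² = 3025 → t = 55.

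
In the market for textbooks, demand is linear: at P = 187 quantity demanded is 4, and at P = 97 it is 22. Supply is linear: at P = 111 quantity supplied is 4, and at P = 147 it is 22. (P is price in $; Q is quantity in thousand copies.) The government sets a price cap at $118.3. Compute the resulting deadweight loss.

Demand slope = (97 − 187)/(22 − 4) = −5, so P = 207 − 5Q.
Supply slope = (147 − 111)/(22 − 4) = 2, so P = 103 + 2Q.
Competitive equilibrium: 207 − 5Q = 103 + 2Q → Q* = 14.8571, P* = 132.7143.
At the ceiling P = 118.3, quantity supplied = (118.3 − 103)/2 = 7.65.
Willingness to pay at Q' = 7.65: 207 − 5·7.65 = 168.75.
ΔQ = 14.8571 − 7.65 = 7.2071; wedge = 168.75 − 118.3 = 50.45.
Deadweight loss = ½ × 7.2071 × 50.45 = $181.80 thousand.

$181.80 thousand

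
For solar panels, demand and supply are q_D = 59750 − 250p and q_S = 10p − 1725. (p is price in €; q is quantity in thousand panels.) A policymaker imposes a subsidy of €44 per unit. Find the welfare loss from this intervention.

€9307.69 thousand

In inverse form: demand p = 239 − 0.004q, supply p = 172.5 + 0.1q.
Competitive equilibrium: 239 − 0.004q = 172.5 + 0.1q → q* = 639.4231, p* = 236.4423.
The subsidy lowers effective supply by 44: p = 128.5 + 0.1q.
New quantity: 239 − 0.004q = 128.5 + 0.1q → q' = 1062.5.
Overproduction Δq = 1062.5 − 639.4231 = 423.0769; wedge = subsidy = 44.
DWL = ½ × 423.0769 × 44 = €9307.69 thousand.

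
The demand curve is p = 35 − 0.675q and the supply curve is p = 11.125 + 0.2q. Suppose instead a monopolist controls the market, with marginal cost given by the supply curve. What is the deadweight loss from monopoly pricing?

Competitive equilibrium: 35 − 0.675q = 11.125 + 0.2q → q* = 27.2857, p* = 16.5821.
Marginal revenue: MR = 35 − 1.35q. Set MR = MC: 35 − 1.35q = 11.125 + 0.2q → q_m = 15.4032.
Price p_m = 35 − 0.675·15.4032 = 24.6028; MC(q_m) = 11.125 + 0.2·15.4032 = 14.2056.
Competitive q* = 27.2857, so Δq = 11.8825; wedge = 24.6028 − 14.2056 = 10.3972.
Deadweight loss = ½ × 11.8825 × 10.3972 = 61.77.

61.77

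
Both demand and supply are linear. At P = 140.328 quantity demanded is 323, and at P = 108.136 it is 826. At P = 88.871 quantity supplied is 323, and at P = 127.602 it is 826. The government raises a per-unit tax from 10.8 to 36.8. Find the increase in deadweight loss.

Demand slope = (108.136 − 140.328)/(826 − 323) = −0.064, so P = 161 − 0.064Q.
Supply slope = (127.602 − 88.871)/(826 − 323) = 0.077, so P = 64 + 0.077Q.
Competitive equilibrium: 161 − 0.064Q = 64 + 0.077Q → Q* = 687.9433, P* = 116.9716.
For a per-unit tax t: ΔQ = t/0.141, so DWL = ½·t·(t/0.141) = t²/0.282.
At t = 10.8: DWL = 413.617. At t = 36.8: DWL = 4802.27.
Increase = 4802.27 − 413.617 = 4388.65.

4388.65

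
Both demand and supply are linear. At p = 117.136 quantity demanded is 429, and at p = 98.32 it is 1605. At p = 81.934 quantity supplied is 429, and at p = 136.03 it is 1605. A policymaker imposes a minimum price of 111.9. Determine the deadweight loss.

1793.41

Demand slope = (98.32 − 117.136)/(1605 − 429) = −0.016, so p = 124 − 0.016q.
Supply slope = (136.03 − 81.934)/(1605 − 429) = 0.046, so p = 62.2 + 0.046q.
Competitive equilibrium: 124 − 0.016q = 62.2 + 0.046q → q* = 996.7742, p* = 108.0516.
At the floor p = 111.9, quantity demanded = (124 − 111.9)/0.016 = 756.25.
Sellers' marginal cost at q' = 756.25: 62.2 + 0.046·756.25 = 96.9875.
Δq = 996.7742 − 756.25 = 240.5242; wedge = 111.9 − 96.9875 = 14.9125.
DWL = ½ × 240.5242 × 14.9125 = 1793.41.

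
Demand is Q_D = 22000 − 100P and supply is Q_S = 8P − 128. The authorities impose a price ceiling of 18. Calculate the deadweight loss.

150886.61

In inverse form: demand P = 220 − 0.01Q, supply P = 16 + 0.125Q.
Competitive equilibrium: 220 − 0.01Q = 16 + 0.125Q → Q* = 1511.1111, P* = 204.8889.
At the ceiling P = 18, quantity supplied = (18 − 16)/0.125 = 16.
Willingness to pay at Q' = 16: 220 − 0.01·16 = 219.84.
ΔQ = 1511.1111 − 16 = 1495.1111; wedge = 219.84 − 18 = 201.84.
DWL = ½ × 1495.1111 × 201.84 = 150886.61.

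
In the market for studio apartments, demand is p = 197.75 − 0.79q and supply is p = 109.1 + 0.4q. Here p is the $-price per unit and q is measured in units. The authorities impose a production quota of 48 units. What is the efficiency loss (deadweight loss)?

Competitive equilibrium: 197.75 − 0.79q = 109.1 + 0.4q → q* = 74.4958, p* = 138.8983.
At q = 48: demand price = 197.75 − 0.79·48 = 159.83; supply price = 109.1 + 0.4·48 = 128.3.
Δq = 74.4958 − 48 = 26.4958; wedge = 159.83 − 128.3 = 31.53.
The triangle = ½ × 26.4958 × 31.53 = $417.71.

$417.71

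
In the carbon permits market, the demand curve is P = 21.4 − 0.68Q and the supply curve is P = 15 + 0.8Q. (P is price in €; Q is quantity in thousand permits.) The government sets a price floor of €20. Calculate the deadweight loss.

Competitive equilibrium: 21.4 − 0.68Q = 15 + 0.8Q → Q* = 4.3243, P* = 18.4595.
At the floor P = 20, quantity demanded = (21.4 − 20)/0.68 = 2.0588.
Sellers' marginal cost at Q' = 2.0588: 15 + 0.8·2.0588 = 16.647.
ΔQ = 4.3243 − 2.0588 = 2.2655; wedge = 20 − 16.647 = 3.353.
Welfare loss = ½ × 2.2655 × 3.353 = €3.80 thousand.

€3.80 thousand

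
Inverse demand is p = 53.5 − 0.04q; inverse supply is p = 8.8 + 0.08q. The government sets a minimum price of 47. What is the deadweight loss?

Competitive equilibrium: 53.5 − 0.04q = 8.8 + 0.08q → q* = 372.5, p* = 38.6.
At the floor p = 47, quantity demanded = (53.5 − 47)/0.04 = 162.5.
Sellers' marginal cost at q' = 162.5: 8.8 + 0.08·162.5 = 21.8.
Δq = 372.5 − 162.5 = 210; wedge = 47 − 21.8 = 25.2.
The triangle = ½ × 210 × 25.2 = 2646.

2646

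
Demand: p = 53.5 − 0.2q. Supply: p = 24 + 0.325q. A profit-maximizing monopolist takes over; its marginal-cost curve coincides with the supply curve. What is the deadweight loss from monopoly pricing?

63.07

Competitive equilibrium: 53.5 − 0.2q = 24 + 0.325q → q* = 56.1905, p* = 42.2619.
Marginal revenue: MR = 53.5 − 0.4q. Set MR = MC: 53.5 − 0.4q = 24 + 0.325q → q_m = 40.6897.
Price p_m = 53.5 − 0.2·40.6897 = 45.3621; MC(q_m) = 24 + 0.325·40.6897 = 37.2242.
Competitive q* = 56.1905, so Δq = 15.5008; wedge = 45.3621 − 37.2242 = 8.1379.
DWL = ½ × 15.5008 × 8.1379 = 63.07.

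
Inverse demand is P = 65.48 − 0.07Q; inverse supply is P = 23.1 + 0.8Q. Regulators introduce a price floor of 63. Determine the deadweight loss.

76.76

Competitive equilibrium: 65.48 − 0.07Q = 23.1 + 0.8Q → Q* = 48.7126, P* = 62.0701.
At the floor P = 63, quantity demanded = (65.48 − 63)/0.07 = 35.4286.
Sellers' marginal cost at Q' = 35.4286: 23.1 + 0.8·35.4286 = 51.4429.
ΔQ = 48.7126 − 35.4286 = 13.284; wedge = 63 − 51.4429 = 11.5571.
The triangle = ½ × 13.284 × 11.5571 = 76.76.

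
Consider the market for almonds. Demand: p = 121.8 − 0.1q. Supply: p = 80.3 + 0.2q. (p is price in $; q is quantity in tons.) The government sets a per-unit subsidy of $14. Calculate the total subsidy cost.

Competitive equilibrium: 121.8 − 0.1q = 80.3 + 0.2q → q* = 138.3333, p* = 107.9667.
The subsidy lowers effective supply by 14: p = 66.3 + 0.2q.
New quantity: 121.8 − 0.1q = 66.3 + 0.2q → q' = 185.
Total subsidy cost = 14 × 185 = $2590.

$2590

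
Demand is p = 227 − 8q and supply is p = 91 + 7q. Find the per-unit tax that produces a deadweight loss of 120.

60

Competitive equilibrium: 227 − 8q = 91 + 7q → q* = 9.0667, p* = 154.4667.
A tax t gives Δq = t/15 and wedge t, so DWL = t²/30.
t²/30 = 120 → t² = 3600 → t = 60.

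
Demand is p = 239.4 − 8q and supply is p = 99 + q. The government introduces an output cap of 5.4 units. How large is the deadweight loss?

468.18

Competitive equilibrium: 239.4 − 8q = 99 + q → q* = 15.6, p* = 114.6.
At q = 5.4: demand price = 239.4 − 8·5.4 = 196.2; supply price = 99 + 1·5.4 = 104.4.
Δq = 15.6 − 5.4 = 10.2; wedge = 196.2 − 104.4 = 91.8.
DWL = ½ × 10.2 × 91.8 = 468.18.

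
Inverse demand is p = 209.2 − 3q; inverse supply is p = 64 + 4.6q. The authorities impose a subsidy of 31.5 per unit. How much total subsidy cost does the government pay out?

732.375

Competitive equilibrium: 209.2 − 3q = 64 + 4.6q → q* = 19.1053, p* = 151.8842.
The subsidy lowers effective supply by 31.5: p = 32.5 + 4.6q.
New quantity: 209.2 − 3q = 32.5 + 4.6q → q' = 23.25.
Total subsidy cost = 31.5 × 23.25 = 732.375.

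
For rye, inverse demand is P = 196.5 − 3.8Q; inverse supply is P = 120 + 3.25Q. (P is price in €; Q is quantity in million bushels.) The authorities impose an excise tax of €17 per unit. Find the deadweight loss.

Competitive equilibrium: 196.5 − 3.8Q = 120 + 3.25Q → Q* = 10.8511, P* = 155.266.
With the tax, the buyer price exceeds the seller price by 17: (196.5 − 3.8Q) − (120 + 3.25Q) = 17 → Q' = 8.4397.
ΔQ = 10.8511 − 8.4397 = 2.4114; the wedge equals the tax, 17.
DWL = ½ × 2.4114 × 17 = €20.50 million.

€20.50 million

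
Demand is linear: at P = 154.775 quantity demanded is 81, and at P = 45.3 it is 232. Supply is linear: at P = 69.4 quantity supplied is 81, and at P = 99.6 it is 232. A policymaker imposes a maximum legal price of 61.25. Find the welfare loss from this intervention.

8186.98

Demand slope = (45.3 − 154.775)/(232 − 81) = −0.725, so P = 213.5 − 0.725Q.
Supply slope = (99.6 − 69.4)/(232 − 81) = 0.2, so P = 53.2 + 0.2Q.
Competitive equilibrium: 213.5 − 0.725Q = 53.2 + 0.2Q → Q* = 173.2973, P* = 87.85946.
At the ceiling P = 61.25, quantity supplied = (61.25 − 53.2)/0.2 = 40.25.
Willingness to pay at Q' = 40.25: 213.5 − 0.725·40.25 = 184.31875.
ΔQ = 173.2973 − 40.25 = 133.0473; wedge = 184.31875 − 61.25 = 123.06875.
Deadweight loss = ½ × 133.0473 × 123.06875 = 8186.98.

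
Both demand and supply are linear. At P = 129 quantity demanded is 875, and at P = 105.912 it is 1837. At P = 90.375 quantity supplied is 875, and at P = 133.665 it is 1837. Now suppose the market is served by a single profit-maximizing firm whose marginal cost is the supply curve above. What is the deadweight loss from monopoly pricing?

4729.86

Demand slope = (105.912 − 129)/(1837 − 875) = −0.024, so P = 150 − 0.024Q.
Supply slope = (133.665 − 90.375)/(1837 − 875) = 0.045, so P = 51 + 0.045Q.
Competitive equilibrium: 150 − 0.024Q = 51 + 0.045Q → Q* = 1434.7826, P* = 115.5652.
Marginal revenue: MR = 150 − 0.048Q. Set MR = MC: 150 − 0.048Q = 51 + 0.045Q → Q_m = 1064.5161.
Price P_m = 150 − 0.024·1064.5161 = 124.4516; MC(Q_m) = 51 + 0.045·1064.5161 = 98.9032.
Competitive Q* = 1434.7826, so ΔQ = 370.2665; wedge = 124.4516 − 98.9032 = 25.5484.
Deadweight loss = ½ × 370.2665 × 25.5484 = 4729.86.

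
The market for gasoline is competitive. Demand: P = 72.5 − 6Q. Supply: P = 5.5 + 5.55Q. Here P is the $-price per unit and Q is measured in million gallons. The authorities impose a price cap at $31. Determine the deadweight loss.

$8.40 million

Competitive equilibrium: 72.5 − 6Q = 5.5 + 5.55Q → Q* = 5.8009, P* = 37.6948.
At the ceiling P = 31, quantity supplied = (31 − 5.5)/5.55 = 4.5946.
Willingness to pay at Q' = 4.5946: 72.5 − 6·4.5946 = 44.9324.
ΔQ = 5.8009 − 4.5946 = 1.2063; wedge = 44.9324 − 31 = 13.9324.
DWL = ½ × 1.2063 × 13.9324 = $8.40 million.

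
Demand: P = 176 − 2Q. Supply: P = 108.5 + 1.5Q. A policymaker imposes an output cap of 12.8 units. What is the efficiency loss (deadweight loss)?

73.61

Competitive equilibrium: 176 − 2Q = 108.5 + 1.5Q → Q* = 19.2857, P* = 137.4286.
At Q = 12.8: demand price = 176 − 2·12.8 = 150.4; supply price = 108.5 + 1.5·12.8 = 127.7.
ΔQ = 19.2857 − 12.8 = 6.4857; wedge = 150.4 − 127.7 = 22.7.
Deadweight loss = ½ × 6.4857 × 22.7 = 73.61.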